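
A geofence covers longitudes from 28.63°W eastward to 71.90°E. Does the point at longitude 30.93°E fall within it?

Band width going east from -28.63° to +71.90°: ((71.90 − -28.63) mod 360) = 100.53°.
Offset of +30.93° east of the west edge: ((30.93 − -28.63) mod 360) = 59.56°.
59.56° ≤ 100.53° ⇒ inside.

Yes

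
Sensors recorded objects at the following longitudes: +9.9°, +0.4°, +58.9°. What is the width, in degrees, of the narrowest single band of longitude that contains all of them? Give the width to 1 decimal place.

58.5°

Sort the longitudes: +0.4°, +9.9°, +58.9°.
Eastward gaps between consecutive values (wrapping around): 9.5°, 49.0°, 301.5°.
Largest gap = 301.5° ⇒ minimal covering band is its complement: 360° − 301.5° = 58.5°.
Band runs from +0.4° eastward to +58.9°.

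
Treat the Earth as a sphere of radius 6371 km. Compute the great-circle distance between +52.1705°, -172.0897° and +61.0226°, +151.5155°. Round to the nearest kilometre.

2396 km

Δλ = 151.5155 − -172.0897 = 323.6052°; wrapped into (−180°, 180°]: -36.3948°.
Δφ = 61.0226 − 52.1705 = 8.8521°.
a = sin²(Δφ/2) + cos φ₁ · cos φ₂ · sin²(Δλ/2) = 0.034933.
c = 2·atan2(√a, √(1−a)) = 0.37602 rad → d = 6371·c ≈ 2395.63 km.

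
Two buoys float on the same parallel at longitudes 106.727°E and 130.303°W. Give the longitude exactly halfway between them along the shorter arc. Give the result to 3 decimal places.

Signed shortest Δλ from +106.727° to -130.303° is +122.970°.
Midpoint longitude = +106.727° + (+122.970°)/2 = +106.727° + 61.485° = +168.212°.
(The naïve average (+106.727 + -130.303)/2 = -11.788° is on the wrong side of the globe.)

168.212°E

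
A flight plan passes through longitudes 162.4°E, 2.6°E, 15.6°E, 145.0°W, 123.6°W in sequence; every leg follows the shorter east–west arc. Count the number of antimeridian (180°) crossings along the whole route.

Leg 1: +162.4° → +2.6°, shortest Δλ = -159.8° (west) — does not cross 180°.
Leg 2: +2.6° → +15.6°, shortest Δλ = 13.0° (east) — does not cross 180°.
Leg 3: +15.6° → -145.0°, shortest Δλ = -160.6° (west) — does not cross 180°.
Leg 4: -145.0° → -123.6°, shortest Δλ = 21.4° (east) — does not cross 180°.
Total crossings: 0.

0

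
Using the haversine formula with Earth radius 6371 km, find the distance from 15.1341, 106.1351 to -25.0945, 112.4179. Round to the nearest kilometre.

Δλ = 112.4179 − 106.1351 = 6.2828°.
Δφ = -25.0945 − 15.1341 = -40.2286°.
a = sin²(Δφ/2) + cos φ₁ · cos φ₂ · sin²(Δλ/2) = 0.120888.
c = 2·atan2(√a, √(1−a)) = 0.71021 rad → d = 6371·c ≈ 4524.77 km.

4525 km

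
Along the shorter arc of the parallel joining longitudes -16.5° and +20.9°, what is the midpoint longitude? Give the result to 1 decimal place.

+2.2°

Signed shortest Δλ from -16.5° to +20.9° is +37.4°.
Midpoint longitude = -16.5° + (+37.4°)/2 = -16.5° + 18.7° = +2.2°.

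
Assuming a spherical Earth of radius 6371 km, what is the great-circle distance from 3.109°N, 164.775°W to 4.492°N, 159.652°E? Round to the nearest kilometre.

3949 km

Δλ = 159.652 − -164.775 = 324.427°; wrapped into (−180°, 180°]: -35.573°.
Δφ = 4.492 − 3.109 = 1.383°.
a = sin²(Δφ/2) + cos φ₁ · cos φ₂ · sin²(Δλ/2) = 0.093035.
c = 2·atan2(√a, √(1−a)) = 0.61991 rad → d = 6371·c ≈ 3949.45 km.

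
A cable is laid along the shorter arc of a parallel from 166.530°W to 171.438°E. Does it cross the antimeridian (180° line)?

Yes

Naïve |171.438 − -166.530| = 337.968° > 180°, so the shorter arc goes the other way round — across 180°.
Signed shortest Δλ = ((171.438 − -166.530 + 180) mod 360) − 180 = -22.032°.
Going west by 22.032° from -166.530° passes through 180° before reaching +171.438°.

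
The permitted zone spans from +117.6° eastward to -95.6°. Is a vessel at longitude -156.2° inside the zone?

Band width going east from +117.6° to -95.6°: ((-95.6 − 117.6) mod 360) = 146.8°.
Offset of -156.2° east of the west edge: ((-156.2 − 117.6) mod 360) = 86.2°.
86.2° ≤ 146.8° ⇒ inside.

Yes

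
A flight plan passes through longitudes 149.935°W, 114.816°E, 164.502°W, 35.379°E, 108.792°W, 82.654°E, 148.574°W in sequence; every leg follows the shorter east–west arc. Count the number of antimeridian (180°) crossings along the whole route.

Leg 1: -149.935° → +114.816°, shortest Δλ = -95.249° (west) — crosses 180°.
Leg 2: +114.816° → -164.502°, shortest Δλ = 80.682° (east) — crosses 180°.
Leg 3: -164.502° → +35.379°, shortest Δλ = -160.119° (west) — crosses 180°.
Leg 4: +35.379° → -108.792°, shortest Δλ = -144.171° (west) — does not cross 180°.
Leg 5: -108.792° → +82.654°, shortest Δλ = -168.554° (west) — crosses 180°.
Leg 6: +82.654° → -148.574°, shortest Δλ = 128.772° (east) — crosses 180°.
Total crossings: 5.

5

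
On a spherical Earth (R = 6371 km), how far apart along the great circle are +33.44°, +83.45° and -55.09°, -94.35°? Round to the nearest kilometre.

Δλ = -94.35 − 83.45 = -177.80°.
Δφ = -55.09 − 33.44 = -88.53°.
a = sin²(Δφ/2) + cos φ₁ · cos φ₂ · sin²(Δλ/2) = 0.964551.
c = 2·atan2(√a, √(1−a)) = 2.76278 rad → d = 6371·c ≈ 17601.65 km.

17602 km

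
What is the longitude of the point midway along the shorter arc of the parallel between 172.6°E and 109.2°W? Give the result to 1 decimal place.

148.3°W

Signed shortest Δλ from +172.6° to -109.2° is +78.2°.
Midpoint longitude = +172.6° + (+78.2°)/2 = +172.6° + 39.1° = +211.7°.
Normalise into (−180°, 180°]: -148.3°.
(The naïve average (+172.6 + -109.2)/2 = 31.7° is on the wrong side of the globe.)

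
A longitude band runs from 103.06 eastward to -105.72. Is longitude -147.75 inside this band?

Yes

Band width going east from +103.06° to -105.72°: ((-105.72 − 103.06) mod 360) = 151.22°.
Offset of -147.75° east of the west edge: ((-147.75 − 103.06) mod 360) = 109.19°.
109.19° ≤ 151.22° ⇒ inside.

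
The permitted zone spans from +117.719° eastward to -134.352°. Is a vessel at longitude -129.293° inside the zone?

Band width going east from +117.719° to -134.352°: ((-134.352 − 117.719) mod 360) = 107.929°.
Offset of -129.293° east of the west edge: ((-129.293 − 117.719) mod 360) = 112.988°.
112.988° > 107.929° ⇒ outside.

No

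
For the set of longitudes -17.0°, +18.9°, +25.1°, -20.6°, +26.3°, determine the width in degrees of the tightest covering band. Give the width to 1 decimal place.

Sort the longitudes: -20.6°, -17.0°, +18.9°, +25.1°, +26.3°.
Eastward gaps between consecutive values (wrapping around): 3.6°, 35.9°, 6.2°, 1.2°, 313.1°.
Largest gap = 313.1° ⇒ minimal covering band is its complement: 360° − 313.1° = 46.9°.
Band runs from -20.6° eastward to +26.3°.

46.9°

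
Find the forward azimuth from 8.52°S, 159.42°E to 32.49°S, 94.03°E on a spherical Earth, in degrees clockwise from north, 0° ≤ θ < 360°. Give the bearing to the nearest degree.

238°

Δλ = 94.03 − 159.42 = -65.39°.
θ = atan2( sin Δλ · cos φ₂ , cos φ₁ · sin φ₂ − sin φ₁ · cos φ₂ · cos Δλ )
  = atan2(-0.76687, -0.47918) = -122.000° → normalised to [0°, 360°): 238.000°.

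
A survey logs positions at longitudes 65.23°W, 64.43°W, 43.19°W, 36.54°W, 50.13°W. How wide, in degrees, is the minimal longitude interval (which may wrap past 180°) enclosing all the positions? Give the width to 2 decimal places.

28.69°

Sort the longitudes: -65.23°, -64.43°, -50.13°, -43.19°, -36.54°.
Eastward gaps between consecutive values (wrapping around): 0.80°, 14.30°, 6.94°, 6.65°, 331.31°.
Largest gap = 331.31° ⇒ minimal covering band is its complement: 360° − 331.31° = 28.69°.
Band runs from -65.23° eastward to -36.54°.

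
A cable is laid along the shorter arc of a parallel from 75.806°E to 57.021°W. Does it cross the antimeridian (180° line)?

Signed shortest Δλ = ((-57.021 − 75.806 + 180) mod 360) − 180 = -132.827°.
Going west by 132.827° from +75.806° reaches -57.021° without touching 180°.

No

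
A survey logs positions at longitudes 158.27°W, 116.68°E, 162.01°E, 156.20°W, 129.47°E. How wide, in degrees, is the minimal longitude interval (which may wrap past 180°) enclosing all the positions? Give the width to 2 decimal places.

87.12°

Sort the longitudes: -158.27°, -156.20°, +116.68°, +129.47°, +162.01°.
Eastward gaps between consecutive values (wrapping around): 2.07°, 272.88°, 12.79°, 32.54°, 39.72°.
Largest gap = 272.88° ⇒ minimal covering band is its complement: 360° − 272.88° = 87.12°.
Band runs from +116.68° eastward to -156.20°, crossing the antimeridian.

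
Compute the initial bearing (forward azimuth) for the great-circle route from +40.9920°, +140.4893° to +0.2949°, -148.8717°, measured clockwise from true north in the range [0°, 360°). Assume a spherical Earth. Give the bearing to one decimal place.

102.8°

Δλ = -148.8717 − 140.4893 = -289.3610°; wrapped into (−180°, 180°]: 70.6390°.
θ = atan2( sin Δλ · cos φ₂ , cos φ₁ · sin φ₂ − sin φ₁ · cos φ₂ · cos Δλ )
  = atan2(0.94344, -0.21357) = 102.756° → normalised to [0°, 360°): 102.756°.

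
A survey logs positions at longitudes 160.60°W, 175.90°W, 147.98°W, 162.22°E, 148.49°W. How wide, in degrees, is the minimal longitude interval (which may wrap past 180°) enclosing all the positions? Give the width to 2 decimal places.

49.80°

Sort the longitudes: -175.90°, -160.60°, -148.49°, -147.98°, +162.22°.
Eastward gaps between consecutive values (wrapping around): 15.30°, 12.11°, 0.51°, 310.20°, 21.88°.
Largest gap = 310.20° ⇒ minimal covering band is its complement: 360° − 310.20° = 49.80°.
Band runs from +162.22° eastward to -147.98°, crossing the antimeridian.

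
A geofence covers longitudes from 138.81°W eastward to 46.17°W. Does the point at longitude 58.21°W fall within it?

Band width going east from -138.81° to -46.17°: ((-46.17 − -138.81) mod 360) = 92.64°.
Offset of -58.21° east of the west edge: ((-58.21 − -138.81) mod 360) = 80.60°.
80.60° ≤ 92.64° ⇒ inside.

Yes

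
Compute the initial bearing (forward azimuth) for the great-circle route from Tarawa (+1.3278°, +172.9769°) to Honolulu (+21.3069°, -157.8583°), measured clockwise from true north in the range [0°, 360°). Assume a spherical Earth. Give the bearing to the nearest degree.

Δλ = -157.8583 − 172.9769 = -330.8352°; wrapped into (−180°, 180°]: 29.1648°.
θ = atan2( sin Δλ · cos φ₂ , cos φ₁ · sin φ₂ − sin φ₁ · cos φ₂ · cos Δλ )
  = atan2(0.45401, 0.34441) = 52.816° → normalised to [0°, 360°): 52.816°.

53°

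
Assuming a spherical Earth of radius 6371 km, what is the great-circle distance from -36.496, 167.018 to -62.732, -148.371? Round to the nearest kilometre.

4196 km

Δλ = -148.371 − 167.018 = -315.389°; wrapped into (−180°, 180°]: 44.611°.
Δφ = -62.732 − -36.496 = -26.236°.
a = sin²(Δφ/2) + cos φ₁ · cos φ₂ · sin²(Δλ/2) = 0.104566.
c = 2·atan2(√a, √(1−a)) = 0.65857 rad → d = 6371·c ≈ 4195.75 km.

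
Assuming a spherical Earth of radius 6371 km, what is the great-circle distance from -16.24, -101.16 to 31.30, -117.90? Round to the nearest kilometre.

Δλ = -117.90 − -101.16 = -16.74°.
Δφ = 31.30 − -16.24 = 47.54°.
a = sin²(Δφ/2) + cos φ₁ · cos φ₂ · sin²(Δλ/2) = 0.179845.
c = 2·atan2(√a, √(1−a)) = 0.87590 rad → d = 6371·c ≈ 5580.33 km.

5580 km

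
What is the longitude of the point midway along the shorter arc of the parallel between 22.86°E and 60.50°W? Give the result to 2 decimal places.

18.82°W

Signed shortest Δλ from +22.86° to -60.50° is -83.36°.
Midpoint longitude = +22.86° + (-83.36°)/2 = +22.86° − 41.68° = -18.82°.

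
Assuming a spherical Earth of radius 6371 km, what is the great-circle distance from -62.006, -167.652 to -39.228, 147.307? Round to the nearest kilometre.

Δλ = 147.307 − -167.652 = 314.959°; wrapped into (−180°, 180°]: -45.041°.
Δφ = -39.228 − -62.006 = 22.778°.
a = sin²(Δφ/2) + cos φ₁ · cos φ₂ · sin²(Δλ/2) = 0.092334.
c = 2·atan2(√a, √(1−a)) = 0.61749 rad → d = 6371·c ≈ 3934.05 km.

3934 km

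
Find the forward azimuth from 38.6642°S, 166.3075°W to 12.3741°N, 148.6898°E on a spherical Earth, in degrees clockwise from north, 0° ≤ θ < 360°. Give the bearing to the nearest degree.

Δλ = 148.6898 − -166.3075 = 314.9973°; wrapped into (−180°, 180°]: -45.0027°.
θ = atan2( sin Δλ · cos φ₂ , cos φ₁ · sin φ₂ − sin φ₁ · cos φ₂ · cos Δλ )
  = atan2(-0.69071, 0.59881) = -49.076° → normalised to [0°, 360°): 310.924°.

311°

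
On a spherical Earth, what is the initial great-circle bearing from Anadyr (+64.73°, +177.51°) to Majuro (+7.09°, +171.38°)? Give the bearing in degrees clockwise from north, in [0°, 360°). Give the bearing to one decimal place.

187.2°

Δλ = 171.38 − 177.51 = -6.13°.
θ = atan2( sin Δλ · cos φ₂ , cos φ₁ · sin φ₂ − sin φ₁ · cos φ₂ · cos Δλ )
  = atan2(-0.10597, -0.83957) = -172.806° → normalised to [0°, 360°): 187.194°.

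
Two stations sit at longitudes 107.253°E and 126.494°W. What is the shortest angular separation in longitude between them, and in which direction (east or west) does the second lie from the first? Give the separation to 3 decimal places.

Raw difference: -126.494 − 107.253 = -233.747°.
Normalise into (−180°, 180°]: -233.747° + 360° = 126.253°.
Positive ⇒ the second point lies to the east; separation 126.253°.

126.253° east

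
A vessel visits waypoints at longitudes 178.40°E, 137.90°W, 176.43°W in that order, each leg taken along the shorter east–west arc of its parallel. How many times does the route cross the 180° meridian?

1

Leg 1: +178.40° → -137.90°, shortest Δλ = 43.7° (east) — crosses 180°.
Leg 2: -137.90° → -176.43°, shortest Δλ = -38.53° (west) — does not cross 180°.
Total crossings: 1.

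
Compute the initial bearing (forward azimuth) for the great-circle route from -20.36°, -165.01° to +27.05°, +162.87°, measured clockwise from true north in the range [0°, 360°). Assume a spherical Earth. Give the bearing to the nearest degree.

Δλ = 162.87 − -165.01 = 327.88°; wrapped into (−180°, 180°]: -32.12°.
θ = atan2( sin Δλ · cos φ₂ , cos φ₁ · sin φ₂ − sin φ₁ · cos φ₂ · cos Δλ )
  = atan2(-0.47353, 0.68879) = -34.508° → normalised to [0°, 360°): 325.492°.

325°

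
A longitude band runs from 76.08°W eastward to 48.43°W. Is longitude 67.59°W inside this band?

Band width going east from -76.08° to -48.43°: ((-48.43 − -76.08) mod 360) = 27.65°.
Offset of -67.59° east of the west edge: ((-67.59 − -76.08) mod 360) = 8.49°.
8.49° ≤ 27.65° ⇒ inside.

Yes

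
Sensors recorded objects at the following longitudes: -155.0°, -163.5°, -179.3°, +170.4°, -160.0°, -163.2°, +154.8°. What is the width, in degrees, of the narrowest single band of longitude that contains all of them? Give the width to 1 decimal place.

Sort the longitudes: -179.3°, -163.5°, -163.2°, -160.0°, -155.0°, +154.8°, +170.4°.
Eastward gaps between consecutive values (wrapping around): 15.8°, 0.3°, 3.2°, 5.0°, 309.8°, 15.6°, 10.3°.
Largest gap = 309.8° ⇒ minimal covering band is its complement: 360° − 309.8° = 50.2°.
Band runs from +154.8° eastward to -155.0°, crossing the antimeridian.

50.2°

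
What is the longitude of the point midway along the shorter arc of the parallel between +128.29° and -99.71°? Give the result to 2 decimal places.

-165.71°

Signed shortest Δλ from +128.29° to -99.71° is +132.00°.
Midpoint longitude = +128.29° + (+132.00°)/2 = +128.29° + 66.00° = +194.29°.
Normalise into (−180°, 180°]: -165.71°.
(The naïve average (+128.29 + -99.71)/2 = 14.29° is on the wrong side of the globe.)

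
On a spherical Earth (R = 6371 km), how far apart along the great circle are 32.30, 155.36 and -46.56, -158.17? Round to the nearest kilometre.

9929 km

Δλ = -158.17 − 155.36 = -313.53°; wrapped into (−180°, 180°]: 46.47°.
Δφ = -46.56 − 32.30 = -78.86°.
a = sin²(Δφ/2) + cos φ₁ · cos φ₂ · sin²(Δλ/2) = 0.493850.
c = 2·atan2(√a, √(1−a)) = 1.55850 rad → d = 6371·c ≈ 9929.18 km.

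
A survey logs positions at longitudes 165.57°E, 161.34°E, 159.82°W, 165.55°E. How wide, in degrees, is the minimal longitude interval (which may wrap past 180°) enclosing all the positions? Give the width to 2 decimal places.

38.84°

Sort the longitudes: -159.82°, +161.34°, +165.55°, +165.57°.
Eastward gaps between consecutive values (wrapping around): 321.16°, 4.21°, 0.02°, 34.61°.
Largest gap = 321.16° ⇒ minimal covering band is its complement: 360° − 321.16° = 38.84°.
Band runs from +161.34° eastward to -159.82°, crossing the antimeridian.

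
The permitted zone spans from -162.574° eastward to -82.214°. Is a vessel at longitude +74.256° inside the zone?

No

Band width going east from -162.574° to -82.214°: ((-82.214 − -162.574) mod 360) = 80.360°.
Offset of +74.256° east of the west edge: ((74.256 − -162.574) mod 360) = 236.830°.
236.830° > 80.360° ⇒ outside.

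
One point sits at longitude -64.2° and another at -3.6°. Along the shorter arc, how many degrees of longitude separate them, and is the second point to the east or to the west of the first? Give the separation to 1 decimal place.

60.6° east

Raw difference: -3.6 − -64.2 = 60.6°.
Normalise into (−180°, 180°]: 60.6° stays 60.6°.
Positive ⇒ the second point lies to the east; separation 60.6°.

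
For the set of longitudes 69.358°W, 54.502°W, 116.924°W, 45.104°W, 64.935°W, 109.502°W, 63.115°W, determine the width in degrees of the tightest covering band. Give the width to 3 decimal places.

71.820°

Sort the longitudes: -116.924°, -109.502°, -69.358°, -64.935°, -63.115°, -54.502°, -45.104°.
Eastward gaps between consecutive values (wrapping around): 7.422°, 40.144°, 4.423°, 1.820°, 8.613°, 9.398°, 288.180°.
Largest gap = 288.180° ⇒ minimal covering band is its complement: 360° − 288.180° = 71.820°.
Band runs from -116.924° eastward to -45.104°.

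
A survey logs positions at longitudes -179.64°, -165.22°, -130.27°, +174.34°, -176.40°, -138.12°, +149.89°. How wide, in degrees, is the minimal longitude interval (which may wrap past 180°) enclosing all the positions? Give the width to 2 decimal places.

79.84°

Sort the longitudes: -179.64°, -176.40°, -165.22°, -138.12°, -130.27°, +149.89°, +174.34°.
Eastward gaps between consecutive values (wrapping around): 3.24°, 11.18°, 27.10°, 7.85°, 280.16°, 24.45°, 6.02°.
Largest gap = 280.16° ⇒ minimal covering band is its complement: 360° − 280.16° = 79.84°.
Band runs from +149.89° eastward to -130.27°, crossing the antimeridian.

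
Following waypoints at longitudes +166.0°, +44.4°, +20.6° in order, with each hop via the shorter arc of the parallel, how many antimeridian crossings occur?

0

Leg 1: +166.0° → +44.4°, shortest Δλ = -121.6° (west) — does not cross 180°.
Leg 2: +44.4° → +20.6°, shortest Δλ = -23.8° (west) — does not cross 180°.
Total crossings: 0.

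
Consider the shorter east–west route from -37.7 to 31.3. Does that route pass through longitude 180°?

No

Signed shortest Δλ = ((31.3 − -37.7 + 180) mod 360) − 180 = 69.0°.
Going east by 69.0° from -37.7° reaches +31.3° without touching 180°.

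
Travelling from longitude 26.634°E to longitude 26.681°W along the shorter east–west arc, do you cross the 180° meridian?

No

Signed shortest Δλ = ((-26.681 − 26.634 + 180) mod 360) − 180 = -53.315°.
Going west by 53.315° from +26.634° reaches -26.681° without touching 180°.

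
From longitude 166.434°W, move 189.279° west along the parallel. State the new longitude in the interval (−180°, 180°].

4.287°E

Start at -166.434°; shift −189.279° → -355.713°.
-355.713° lies outside (−180°, 180°]; add 360° → +4.287°.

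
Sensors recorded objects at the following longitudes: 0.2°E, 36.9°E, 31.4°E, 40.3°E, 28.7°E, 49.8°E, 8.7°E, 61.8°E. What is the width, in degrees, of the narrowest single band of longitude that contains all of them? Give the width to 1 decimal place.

61.6°

Sort the longitudes: +0.2°, +8.7°, +28.7°, +31.4°, +36.9°, +40.3°, +49.8°, +61.8°.
Eastward gaps between consecutive values (wrapping around): 8.5°, 20.0°, 2.7°, 5.5°, 3.4°, 9.5°, 12.0°, 298.4°.
Largest gap = 298.4° ⇒ minimal covering band is its complement: 360° − 298.4° = 61.6°.
Band runs from +0.2° eastward to +61.8°.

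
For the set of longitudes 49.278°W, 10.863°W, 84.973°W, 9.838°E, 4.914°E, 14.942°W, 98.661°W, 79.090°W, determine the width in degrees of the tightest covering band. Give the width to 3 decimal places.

Sort the longitudes: -98.661°, -84.973°, -79.090°, -49.278°, -14.942°, -10.863°, +4.914°, +9.838°.
Eastward gaps between consecutive values (wrapping around): 13.688°, 5.883°, 29.812°, 34.336°, 4.079°, 15.777°, 4.924°, 251.501°.
Largest gap = 251.501° ⇒ minimal covering band is its complement: 360° − 251.501° = 108.499°.
Band runs from -98.661° eastward to +9.838°.

108.499°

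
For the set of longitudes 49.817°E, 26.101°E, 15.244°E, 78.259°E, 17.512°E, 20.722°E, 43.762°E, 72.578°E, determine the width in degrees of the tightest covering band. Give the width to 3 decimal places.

63.015°

Sort the longitudes: +15.244°, +17.512°, +20.722°, +26.101°, +43.762°, +49.817°, +72.578°, +78.259°.
Eastward gaps between consecutive values (wrapping around): 2.268°, 3.210°, 5.379°, 17.661°, 6.055°, 22.761°, 5.681°, 296.985°.
Largest gap = 296.985° ⇒ minimal covering band is its complement: 360° − 296.985° = 63.015°.
Band runs from +15.244° eastward to +78.259°.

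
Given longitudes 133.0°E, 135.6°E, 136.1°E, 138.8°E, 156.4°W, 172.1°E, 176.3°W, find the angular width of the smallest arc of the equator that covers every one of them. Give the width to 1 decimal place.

70.6°

Sort the longitudes: -176.3°, -156.4°, +133.0°, +135.6°, +136.1°, +138.8°, +172.1°.
Eastward gaps between consecutive values (wrapping around): 19.9°, 289.4°, 2.6°, 0.5°, 2.7°, 33.3°, 11.6°.
Largest gap = 289.4° ⇒ minimal covering band is its complement: 360° − 289.4° = 70.6°.
Band runs from +133.0° eastward to -156.4°, crossing the antimeridian.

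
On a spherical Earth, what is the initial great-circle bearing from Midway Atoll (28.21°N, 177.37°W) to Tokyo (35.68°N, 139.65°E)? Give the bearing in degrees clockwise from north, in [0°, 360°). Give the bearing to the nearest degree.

Δλ = 139.65 − -177.37 = 317.02°; wrapped into (−180°, 180°]: -42.98°.
θ = atan2( sin Δλ · cos φ₂ , cos φ₁ · sin φ₂ − sin φ₁ · cos φ₂ · cos Δλ )
  = atan2(-0.55377, 0.23307) = -67.175° → normalised to [0°, 360°): 292.825°.

293°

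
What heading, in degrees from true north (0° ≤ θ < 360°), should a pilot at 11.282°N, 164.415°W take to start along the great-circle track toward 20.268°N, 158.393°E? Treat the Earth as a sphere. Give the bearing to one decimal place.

Δλ = 158.393 − -164.415 = 322.808°; wrapped into (−180°, 180°]: -37.192°.
θ = atan2( sin Δλ · cos φ₂ , cos φ₁ · sin φ₂ − sin φ₁ · cos φ₂ · cos Δλ )
  = atan2(-0.56706, 0.19352) = -71.157° → normalised to [0°, 360°): 288.843°.

288.8°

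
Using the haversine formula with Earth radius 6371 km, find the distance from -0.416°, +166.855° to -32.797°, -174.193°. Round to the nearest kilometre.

Δλ = -174.193 − 166.855 = -341.048°; wrapped into (−180°, 180°]: 18.952°.
Δφ = -32.797 − -0.416 = -32.381°.
a = sin²(Δφ/2) + cos φ₁ · cos φ₂ · sin²(Δλ/2) = 0.100531.
c = 2·atan2(√a, √(1−a)) = 0.64527 rad → d = 6371·c ≈ 4111.00 km.

4111 km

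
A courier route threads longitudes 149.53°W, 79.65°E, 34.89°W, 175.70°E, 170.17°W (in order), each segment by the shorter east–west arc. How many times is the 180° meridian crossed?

3

Leg 1: -149.53° → +79.65°, shortest Δλ = -130.82° (west) — crosses 180°.
Leg 2: +79.65° → -34.89°, shortest Δλ = -114.54° (west) — does not cross 180°.
Leg 3: -34.89° → +175.70°, shortest Δλ = -149.41° (west) — crosses 180°.
Leg 4: +175.70° → -170.17°, shortest Δλ = 14.13° (east) — crosses 180°.
Total crossings: 3.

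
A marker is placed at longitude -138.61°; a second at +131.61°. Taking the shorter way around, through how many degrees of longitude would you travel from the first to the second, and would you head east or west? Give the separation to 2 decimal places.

89.78° west

Raw difference: 131.61 − -138.61 = 270.22°.
Normalise into (−180°, 180°]: 270.22° − 360° = -89.78°.
Negative ⇒ the second point lies to the west; separation 89.78°.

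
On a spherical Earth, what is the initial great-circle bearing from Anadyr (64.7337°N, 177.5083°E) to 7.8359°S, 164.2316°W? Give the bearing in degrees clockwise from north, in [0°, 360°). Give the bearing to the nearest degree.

Δλ = -164.2316 − 177.5083 = -341.7399°; wrapped into (−180°, 180°]: 18.2601°.
θ = atan2( sin Δλ · cos φ₂ , cos φ₁ · sin φ₂ − sin φ₁ · cos φ₂ · cos Δλ )
  = atan2(0.31041, -0.90897) = 161.145° → normalised to [0°, 360°): 161.145°.

161°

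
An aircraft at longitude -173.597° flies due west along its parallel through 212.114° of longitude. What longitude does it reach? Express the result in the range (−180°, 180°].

-25.711°

Start at -173.597°; shift −212.114° → -385.711°.
-385.711° lies outside (−180°, 180°]; add 360° → -25.711°.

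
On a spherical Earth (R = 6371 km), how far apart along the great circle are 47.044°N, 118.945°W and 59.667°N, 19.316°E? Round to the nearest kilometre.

7559 km

Δλ = 19.316 − -118.945 = 138.261°.
Δφ = 59.667 − 47.044 = 12.623°.
a = sin²(Δφ/2) + cos φ₁ · cos φ₂ · sin²(Δλ/2) = 0.312554.
c = 2·atan2(√a, √(1−a)) = 1.18652 rad → d = 6371·c ≈ 7559.29 km.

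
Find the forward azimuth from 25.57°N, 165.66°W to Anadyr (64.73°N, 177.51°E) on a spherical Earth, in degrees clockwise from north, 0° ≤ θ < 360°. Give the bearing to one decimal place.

Δλ = 177.51 − -165.66 = 343.17°; wrapped into (−180°, 180°]: -16.83°.
θ = atan2( sin Δλ · cos φ₂ , cos φ₁ · sin φ₂ − sin φ₁ · cos φ₂ · cos Δλ )
  = atan2(-0.12360, 0.63938) = -10.941° → normalised to [0°, 360°): 349.059°.

349.1°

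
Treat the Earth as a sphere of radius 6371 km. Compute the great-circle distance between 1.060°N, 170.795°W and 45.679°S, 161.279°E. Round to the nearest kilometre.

5876 km

Δλ = 161.279 − -170.795 = 332.074°; wrapped into (−180°, 180°]: -27.926°.
Δφ = -45.679 − 1.060 = -46.739°.
a = sin²(Δφ/2) + cos φ₁ · cos φ₂ · sin²(Δλ/2) = 0.198011.
c = 2·atan2(√a, √(1−a)) = 0.92231 rad → d = 6371·c ≈ 5876.06 km.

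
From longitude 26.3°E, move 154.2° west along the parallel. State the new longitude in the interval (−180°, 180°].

Start at +26.3°; shift −154.2° → -127.9°.
-127.9° already lies in (−180°, 180°].

127.9°W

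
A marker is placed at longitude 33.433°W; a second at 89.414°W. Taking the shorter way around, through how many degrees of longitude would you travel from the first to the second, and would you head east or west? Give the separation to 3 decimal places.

Raw difference: -89.414 − -33.433 = -55.981°.
Normalise into (−180°, 180°]: -55.981° stays -55.981°.
Negative ⇒ the second point lies to the west; separation 55.981°.

55.981° west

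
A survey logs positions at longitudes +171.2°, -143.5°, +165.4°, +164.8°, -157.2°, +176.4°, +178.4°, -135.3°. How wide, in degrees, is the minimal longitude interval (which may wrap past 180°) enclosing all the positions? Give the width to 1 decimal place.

Sort the longitudes: -157.2°, -143.5°, -135.3°, +164.8°, +165.4°, +171.2°, +176.4°, +178.4°.
Eastward gaps between consecutive values (wrapping around): 13.7°, 8.2°, 300.1°, 0.6°, 5.8°, 5.2°, 2.0°, 24.4°.
Largest gap = 300.1° ⇒ minimal covering band is its complement: 360° − 300.1° = 59.9°.
Band runs from +164.8° eastward to -135.3°, crossing the antimeridian.

59.9°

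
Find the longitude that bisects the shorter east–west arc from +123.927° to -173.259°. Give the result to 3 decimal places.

Signed shortest Δλ from +123.927° to -173.259° is +62.814°.
Midpoint longitude = +123.927° + (+62.814°)/2 = +123.927° + 31.407° = +155.334°.
(The naïve average (+123.927 + -173.259)/2 = -24.666° is on the wrong side of the globe.)

+155.334°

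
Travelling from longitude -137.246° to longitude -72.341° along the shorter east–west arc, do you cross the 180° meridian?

No

Signed shortest Δλ = ((-72.341 − -137.246 + 180) mod 360) − 180 = 64.905°.
Going east by 64.905° from -137.246° reaches -72.341° without touching 180°.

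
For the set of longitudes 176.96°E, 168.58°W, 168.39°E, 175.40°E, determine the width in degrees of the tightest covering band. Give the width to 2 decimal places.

23.03°

Sort the longitudes: -168.58°, +168.39°, +175.40°, +176.96°.
Eastward gaps between consecutive values (wrapping around): 336.97°, 7.01°, 1.56°, 14.46°.
Largest gap = 336.97° ⇒ minimal covering band is its complement: 360° − 336.97° = 23.03°.
Band runs from +168.39° eastward to -168.58°, crossing the antimeridian.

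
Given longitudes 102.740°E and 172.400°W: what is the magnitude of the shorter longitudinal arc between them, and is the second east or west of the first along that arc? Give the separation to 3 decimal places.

84.860° east

Raw difference: -172.400 − 102.740 = -275.14°.
Normalise into (−180°, 180°]: -275.14° + 360° = 84.86°.
Positive ⇒ the second point lies to the east; separation 84.860°.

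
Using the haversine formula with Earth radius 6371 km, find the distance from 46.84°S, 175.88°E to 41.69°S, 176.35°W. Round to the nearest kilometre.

842 km

Δλ = -176.35 − 175.88 = -352.23°; wrapped into (−180°, 180°]: 7.77°.
Δφ = -41.69 − -46.84 = 5.15°.
a = sin²(Δφ/2) + cos φ₁ · cos φ₂ · sin²(Δλ/2) = 0.004363.
c = 2·atan2(√a, √(1−a)) = 0.13221 rad → d = 6371·c ≈ 842.30 km.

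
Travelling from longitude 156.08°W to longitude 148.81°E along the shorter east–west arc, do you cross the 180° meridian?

Yes

Naïve |148.81 − -156.08| = 304.89° > 180°, so the shorter arc goes the other way round — across 180°.
Signed shortest Δλ = ((148.81 − -156.08 + 180) mod 360) − 180 = -55.11°.
Going west by 55.11° from -156.08° passes through 180° before reaching +148.81°.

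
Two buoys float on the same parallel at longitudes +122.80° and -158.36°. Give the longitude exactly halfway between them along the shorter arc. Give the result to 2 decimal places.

+162.22°

Signed shortest Δλ from +122.80° to -158.36° is +78.84°.
Midpoint longitude = +122.80° + (+78.84°)/2 = +122.80° + 39.42° = +162.22°.
(The naïve average (+122.80 + -158.36)/2 = -17.78° is on the wrong side of the globe.)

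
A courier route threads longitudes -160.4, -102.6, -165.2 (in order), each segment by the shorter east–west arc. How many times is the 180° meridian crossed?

0

Leg 1: -160.4° → -102.6°, shortest Δλ = 57.8° (east) — does not cross 180°.
Leg 2: -102.6° → -165.2°, shortest Δλ = -62.6° (west) — does not cross 180°.
Total crossings: 0.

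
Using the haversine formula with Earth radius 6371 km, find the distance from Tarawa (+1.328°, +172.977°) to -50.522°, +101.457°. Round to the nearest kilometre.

8831 km

Δλ = 101.457 − 172.977 = -71.520°.
Δφ = -50.522 − 1.328 = -51.850°.
a = sin²(Δφ/2) + cos φ₁ · cos φ₂ · sin²(Δλ/2) = 0.408208.
c = 2·atan2(√a, √(1−a)) = 1.38617 rad → d = 6371·c ≈ 8831.26 km.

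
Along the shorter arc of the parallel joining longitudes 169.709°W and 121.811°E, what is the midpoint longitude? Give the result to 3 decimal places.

Signed shortest Δλ from -169.709° to +121.811° is -68.480°.
Midpoint longitude = -169.709° + (-68.480°)/2 = -169.709° − 34.240° = -203.949°.
Normalise into (−180°, 180°]: +156.051°.
(The naïve average (-169.709 + +121.811)/2 = -23.949° is on the wrong side of the globe.)

156.051°E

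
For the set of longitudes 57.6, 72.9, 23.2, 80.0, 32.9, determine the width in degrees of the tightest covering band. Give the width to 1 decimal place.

56.8°

Sort the longitudes: +23.2°, +32.9°, +57.6°, +72.9°, +80.0°.
Eastward gaps between consecutive values (wrapping around): 9.7°, 24.7°, 15.3°, 7.1°, 303.2°.
Largest gap = 303.2° ⇒ minimal covering band is its complement: 360° − 303.2° = 56.8°.
Band runs from +23.2° eastward to +80.0°.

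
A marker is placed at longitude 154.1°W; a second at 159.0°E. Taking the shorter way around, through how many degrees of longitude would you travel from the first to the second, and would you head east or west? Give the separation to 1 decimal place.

46.9° west

Raw difference: 159.0 − -154.1 = 313.1°.
Normalise into (−180°, 180°]: 313.1° − 360° = -46.9°.
Negative ⇒ the second point lies to the west; separation 46.9°.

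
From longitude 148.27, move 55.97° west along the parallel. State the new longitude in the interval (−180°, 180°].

Start at +148.27°; shift −55.97° → +92.30°.
+92.30° already lies in (−180°, 180°].

+92.30°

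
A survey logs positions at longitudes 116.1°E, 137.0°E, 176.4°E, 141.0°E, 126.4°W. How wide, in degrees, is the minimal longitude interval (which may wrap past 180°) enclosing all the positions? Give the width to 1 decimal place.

Sort the longitudes: -126.4°, +116.1°, +137.0°, +141.0°, +176.4°.
Eastward gaps between consecutive values (wrapping around): 242.5°, 20.9°, 4.0°, 35.4°, 57.2°.
Largest gap = 242.5° ⇒ minimal covering band is its complement: 360° − 242.5° = 117.5°.
Band runs from +116.1° eastward to -126.4°, crossing the antimeridian.

117.5°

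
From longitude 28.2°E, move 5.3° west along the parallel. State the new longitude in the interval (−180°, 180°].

22.9°E

Start at +28.2°; shift −5.3° → +22.9°.
+22.9° already lies in (−180°, 180°].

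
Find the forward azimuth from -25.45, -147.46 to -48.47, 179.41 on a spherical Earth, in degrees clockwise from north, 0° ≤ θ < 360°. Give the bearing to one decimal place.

Δλ = 179.41 − -147.46 = 326.87°; wrapped into (−180°, 180°]: -33.13°.
θ = atan2( sin Δλ · cos φ₂ , cos φ₁ · sin φ₂ − sin φ₁ · cos φ₂ · cos Δλ )
  = atan2(-0.36236, -0.43737) = -140.358° → normalised to [0°, 360°): 219.642°.

219.6°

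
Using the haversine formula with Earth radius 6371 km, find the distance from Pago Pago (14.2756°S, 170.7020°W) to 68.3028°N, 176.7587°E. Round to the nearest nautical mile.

4988 nmi

Δλ = 176.7587 − -170.7020 = 347.4607°; wrapped into (−180°, 180°]: -12.5393°.
Δφ = 68.3028 − -14.2756 = 82.5784°.
a = sin²(Δφ/2) + cos φ₁ · cos φ₂ · sin²(Δλ/2) = 0.439688.
c = 2·atan2(√a, √(1−a)) = 1.44988 rad → d = 6371·c ≈ 9237.18 km ≈ 4987.68 nmi.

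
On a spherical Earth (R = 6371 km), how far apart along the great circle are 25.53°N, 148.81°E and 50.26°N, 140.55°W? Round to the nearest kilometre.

6504 km

Δλ = -140.55 − 148.81 = -289.36°; wrapped into (−180°, 180°]: 70.64°.
Δφ = 50.26 − 25.53 = 24.73°.
a = sin²(Δφ/2) + cos φ₁ · cos φ₂ · sin²(Δλ/2) = 0.238678.
c = 2·atan2(√a, √(1−a)) = 1.02085 rad → d = 6371·c ≈ 6503.81 km.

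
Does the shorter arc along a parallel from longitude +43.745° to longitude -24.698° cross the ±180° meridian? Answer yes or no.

Signed shortest Δλ = ((-24.698 − 43.745 + 180) mod 360) − 180 = -68.443°.
Going west by 68.443° from +43.745° reaches -24.698° without touching 180°.

No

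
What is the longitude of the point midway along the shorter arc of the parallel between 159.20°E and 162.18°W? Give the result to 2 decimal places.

178.51°E

Signed shortest Δλ from +159.20° to -162.18° is +38.62°.
Midpoint longitude = +159.20° + (+38.62°)/2 = +159.20° + 19.31° = +178.51°.
(The naïve average (+159.20 + -162.18)/2 = -1.49° is on the wrong side of the globe.)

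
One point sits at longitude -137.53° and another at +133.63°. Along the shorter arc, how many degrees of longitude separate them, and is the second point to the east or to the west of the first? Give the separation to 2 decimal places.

Raw difference: 133.63 − -137.53 = 271.16°.
Normalise into (−180°, 180°]: 271.16° − 360° = -88.84°.
Negative ⇒ the second point lies to the west; separation 88.84°.

88.84° west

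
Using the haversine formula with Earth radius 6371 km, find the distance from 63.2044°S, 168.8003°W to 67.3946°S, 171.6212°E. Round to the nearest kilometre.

1016 km

Δλ = 171.6212 − -168.8003 = 340.4215°; wrapped into (−180°, 180°]: -19.5785°.
Δφ = -67.3946 − -63.2044 = -4.1902°.
a = sin²(Δφ/2) + cos φ₁ · cos φ₂ · sin²(Δλ/2) = 0.006346.
c = 2·atan2(√a, √(1−a)) = 0.15949 rad → d = 6371·c ≈ 1016.11 km.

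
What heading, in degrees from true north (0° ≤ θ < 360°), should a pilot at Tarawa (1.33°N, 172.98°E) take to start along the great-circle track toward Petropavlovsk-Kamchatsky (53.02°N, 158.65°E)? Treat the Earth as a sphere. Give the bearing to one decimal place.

Δλ = 158.65 − 172.98 = -14.33°.
θ = atan2( sin Δλ · cos φ₂ , cos φ₁ · sin φ₂ − sin φ₁ · cos φ₂ · cos Δλ )
  = atan2(-0.14888, 0.78510) = -10.738° → normalised to [0°, 360°): 349.262°.

349.3°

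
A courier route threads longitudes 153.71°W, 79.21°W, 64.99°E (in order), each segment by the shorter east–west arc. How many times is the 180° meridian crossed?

0

Leg 1: -153.71° → -79.21°, shortest Δλ = 74.5° (east) — does not cross 180°.
Leg 2: -79.21° → +64.99°, shortest Δλ = 144.2° (east) — does not cross 180°.
Total crossings: 0.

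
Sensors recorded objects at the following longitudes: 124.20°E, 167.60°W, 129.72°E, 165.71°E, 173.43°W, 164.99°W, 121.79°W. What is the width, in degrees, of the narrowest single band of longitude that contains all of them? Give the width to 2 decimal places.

Sort the longitudes: -173.43°, -167.60°, -164.99°, -121.79°, +124.20°, +129.72°, +165.71°.
Eastward gaps between consecutive values (wrapping around): 5.83°, 2.61°, 43.20°, 245.99°, 5.52°, 35.99°, 20.86°.
Largest gap = 245.99° ⇒ minimal covering band is its complement: 360° − 245.99° = 114.01°.
Band runs from +124.20° eastward to -121.79°, crossing the antimeridian.

114.01°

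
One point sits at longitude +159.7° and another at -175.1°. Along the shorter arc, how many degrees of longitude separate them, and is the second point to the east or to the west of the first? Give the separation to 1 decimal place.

25.2° east

Raw difference: -175.1 − 159.7 = -334.8°.
Normalise into (−180°, 180°]: -334.8° + 360° = 25.2°.
Positive ⇒ the second point lies to the east; separation 25.2°.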